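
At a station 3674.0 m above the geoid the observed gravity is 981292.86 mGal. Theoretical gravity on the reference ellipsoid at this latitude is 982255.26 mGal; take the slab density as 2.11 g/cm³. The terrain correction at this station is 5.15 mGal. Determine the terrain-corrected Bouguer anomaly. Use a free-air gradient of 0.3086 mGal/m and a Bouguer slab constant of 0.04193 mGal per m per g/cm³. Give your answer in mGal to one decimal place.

-148.5

Free-air correction = 0.3086 × 3674.0 = 1133.80 mGal
Free-air anomaly = 981292.86 − 982255.26 + (1133.80) = 171.40 mGal
Bouguer slab correction = 0.04193 × 2.11 × 3674.0 = 325.05 mGal
Simple Bouguer anomaly = 171.40 − (325.05) = -153.65 mGal
Complete Bouguer anomaly = -153.65 + 5.15 = -148.50 mGal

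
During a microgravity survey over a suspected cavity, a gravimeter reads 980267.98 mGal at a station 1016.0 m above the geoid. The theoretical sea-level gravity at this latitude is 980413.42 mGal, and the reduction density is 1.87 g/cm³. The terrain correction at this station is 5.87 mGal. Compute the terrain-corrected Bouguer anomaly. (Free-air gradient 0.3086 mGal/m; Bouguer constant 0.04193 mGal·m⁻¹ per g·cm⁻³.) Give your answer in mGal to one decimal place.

94.3

Free-air correction = 0.3086 × 1016.0 = 313.54 mGal
Free-air anomaly = 980267.98 − 980413.42 + (313.54) = 168.10 mGal
Bouguer slab correction = 0.04193 × 1.87 × 1016.0 = 79.66 mGal
Simple Bouguer anomaly = 168.10 − (79.66) = 88.44 mGal
Complete Bouguer anomaly = 88.44 + 5.87 = 94.31 mGal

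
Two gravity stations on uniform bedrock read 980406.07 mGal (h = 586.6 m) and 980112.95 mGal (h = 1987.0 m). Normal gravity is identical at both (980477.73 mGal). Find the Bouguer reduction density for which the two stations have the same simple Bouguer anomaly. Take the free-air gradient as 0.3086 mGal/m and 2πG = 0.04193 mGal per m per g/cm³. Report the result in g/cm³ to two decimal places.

Δg_obs = 980112.95 − 980406.07 = -293.12 mGal over Δh = 1987.0 − 586.6 = 1400.4 m
Equal Bouguer anomalies ⇒ Δg_obs + (0.3086 − 0.04193ρ)·Δh = 0
0.3086 − 0.04193ρ = −Δg_obs/Δh = 0.20931
ρ = (0.3086 − 0.20931) / 0.04193 = 2.37 g/cm³

2.37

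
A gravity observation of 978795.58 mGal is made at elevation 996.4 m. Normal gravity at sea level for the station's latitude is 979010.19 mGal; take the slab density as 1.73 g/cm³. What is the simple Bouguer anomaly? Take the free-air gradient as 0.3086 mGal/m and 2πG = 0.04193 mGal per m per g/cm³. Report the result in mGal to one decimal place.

20.6

Free-air correction = 0.3086 × 996.4 = 307.49 mGal
Free-air anomaly = 978795.58 − 979010.19 + (307.49) = 92.88 mGal
Bouguer slab correction = 0.04193 × 1.73 × 996.4 = 72.28 mGal
Simple Bouguer anomaly = 92.88 − (72.28) = 20.60 mGal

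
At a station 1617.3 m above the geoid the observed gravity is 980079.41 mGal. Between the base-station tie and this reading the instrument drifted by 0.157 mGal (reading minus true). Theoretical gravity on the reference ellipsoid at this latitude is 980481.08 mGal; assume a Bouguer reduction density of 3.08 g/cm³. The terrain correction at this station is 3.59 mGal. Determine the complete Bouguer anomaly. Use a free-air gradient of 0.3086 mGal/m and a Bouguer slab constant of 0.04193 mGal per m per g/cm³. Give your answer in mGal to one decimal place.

Drift-corrected reading = 980079.41 − (0.157) = 980079.253 mGal
Free-air correction = 0.3086 × 1617.3 = 499.10 mGal
Free-air anomaly = 980079.253 − 980481.08 + (499.10) = 97.273 mGal
Bouguer slab correction = 0.04193 × 3.08 × 1617.3 = 208.87 mGal
Simple Bouguer anomaly = 97.273 − (208.87) = -111.597 mGal
Complete Bouguer anomaly = -111.597 + 3.59 = -108.007 mGal

-108.0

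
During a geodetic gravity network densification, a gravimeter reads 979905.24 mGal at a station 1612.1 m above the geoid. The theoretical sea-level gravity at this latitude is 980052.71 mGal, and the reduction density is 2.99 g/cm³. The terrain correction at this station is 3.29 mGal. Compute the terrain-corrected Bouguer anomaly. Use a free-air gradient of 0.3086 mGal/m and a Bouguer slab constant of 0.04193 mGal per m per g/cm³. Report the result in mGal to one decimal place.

Free-air correction = 0.3086 × 1612.1 = 497.49 mGal
Free-air anomaly = 979905.24 − 980052.71 + (497.49) = 350.02 mGal
Bouguer slab correction = 0.04193 × 2.99 × 1612.1 = 202.11 mGal
Simple Bouguer anomaly = 350.02 − (202.11) = 147.91 mGal
Complete Bouguer anomaly = 147.91 + 3.29 = 151.20 mGal

151.2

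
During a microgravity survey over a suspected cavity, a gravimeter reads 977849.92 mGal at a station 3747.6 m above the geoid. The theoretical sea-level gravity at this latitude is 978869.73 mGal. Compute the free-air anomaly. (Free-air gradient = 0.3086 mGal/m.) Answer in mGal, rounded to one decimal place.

136.7

Free-air correction = 0.3086 × 3747.6 = 1156.51 mGal
Free-air anomaly = 977849.92 − 978869.73 + (1156.51) = 136.70 mGal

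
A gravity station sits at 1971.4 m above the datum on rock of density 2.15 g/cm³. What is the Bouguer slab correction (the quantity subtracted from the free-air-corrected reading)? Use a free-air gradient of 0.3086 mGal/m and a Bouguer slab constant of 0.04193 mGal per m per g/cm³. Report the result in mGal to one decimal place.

Bouguer slab correction = 0.04193 × 2.15 × 1971.4 = 177.7 mGal

177.7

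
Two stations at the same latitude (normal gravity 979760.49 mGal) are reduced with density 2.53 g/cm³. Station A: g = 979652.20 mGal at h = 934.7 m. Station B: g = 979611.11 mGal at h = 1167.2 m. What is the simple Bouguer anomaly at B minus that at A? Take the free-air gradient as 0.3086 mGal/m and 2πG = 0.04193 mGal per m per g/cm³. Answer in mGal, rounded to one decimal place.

Δg_SB(A) = 979652.20 − 979760.49 + 0.3086×934.7 − 0.04193×2.53×934.7 = 81.00 mGal
Δg_SB(B) = 979611.11 − 979760.49 + 0.3086×1167.2 − 0.04193×2.53×1167.2 = 87.00 mGal
Difference = 87.00 − (81.00) = 6.00 mGal

6.0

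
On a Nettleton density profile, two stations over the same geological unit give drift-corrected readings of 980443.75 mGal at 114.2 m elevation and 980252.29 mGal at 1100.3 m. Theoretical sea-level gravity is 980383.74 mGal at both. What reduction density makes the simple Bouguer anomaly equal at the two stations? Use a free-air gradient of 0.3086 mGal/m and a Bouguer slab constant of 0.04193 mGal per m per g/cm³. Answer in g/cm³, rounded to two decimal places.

Δg_obs = 980252.29 − 980443.75 = -191.46 mGal over Δh = 1100.3 − 114.2 = 986.1 m
Equal Bouguer anomalies ⇒ Δg_obs + (0.3086 − 0.04193ρ)·Δh = 0
0.3086 − 0.04193ρ = −Δg_obs/Δh = 0.19416
ρ = (0.3086 − 0.19416) / 0.04193 = 2.73 g/cm³

2.73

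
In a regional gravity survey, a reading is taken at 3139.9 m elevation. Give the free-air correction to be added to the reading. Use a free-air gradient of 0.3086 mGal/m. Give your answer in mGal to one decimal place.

Free-air correction = 0.3086 × 3139.9 = 969.0 mGal

969.0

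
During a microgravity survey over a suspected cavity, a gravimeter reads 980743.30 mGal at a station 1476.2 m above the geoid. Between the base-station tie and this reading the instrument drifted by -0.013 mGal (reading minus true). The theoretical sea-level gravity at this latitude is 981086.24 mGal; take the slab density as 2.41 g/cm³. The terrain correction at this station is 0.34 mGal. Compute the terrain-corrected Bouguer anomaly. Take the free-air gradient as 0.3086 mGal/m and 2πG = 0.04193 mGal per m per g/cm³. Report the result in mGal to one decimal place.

-36.2

Drift-corrected reading = 980743.30 − (-0.013) = 980743.313 mGal
Free-air correction = 0.3086 × 1476.2 = 455.56 mGal
Free-air anomaly = 980743.313 − 981086.24 + (455.56) = 112.633 mGal
Bouguer slab correction = 0.04193 × 2.41 × 1476.2 = 149.17 mGal
Simple Bouguer anomaly = 112.633 − (149.17) = -36.537 mGal
Complete Bouguer anomaly = -36.537 + 0.34 = -36.197 mGal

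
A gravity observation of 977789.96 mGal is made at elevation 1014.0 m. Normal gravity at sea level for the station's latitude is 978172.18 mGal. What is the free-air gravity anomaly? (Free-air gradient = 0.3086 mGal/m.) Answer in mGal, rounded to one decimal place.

-69.3

Free-air correction = 0.3086 × 1014.0 = 312.92 mGal
Free-air anomaly = 977789.96 − 978172.18 + (312.92) = -69.30 mGal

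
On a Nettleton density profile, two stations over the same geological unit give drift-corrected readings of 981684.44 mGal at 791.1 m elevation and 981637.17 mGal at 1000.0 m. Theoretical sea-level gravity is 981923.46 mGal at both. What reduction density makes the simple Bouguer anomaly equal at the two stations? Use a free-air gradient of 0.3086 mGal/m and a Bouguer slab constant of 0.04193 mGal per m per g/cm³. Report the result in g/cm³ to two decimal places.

1.96

Δg_obs = 981637.17 − 981684.44 = -47.27 mGal over Δh = 1000.0 − 791.1 = 208.9 m
Equal Bouguer anomalies ⇒ Δg_obs + (0.3086 − 0.04193ρ)·Δh = 0
0.3086 − 0.04193ρ = −Δg_obs/Δh = 0.22628
ρ = (0.3086 − 0.22628) / 0.04193 = 1.96 g/cm³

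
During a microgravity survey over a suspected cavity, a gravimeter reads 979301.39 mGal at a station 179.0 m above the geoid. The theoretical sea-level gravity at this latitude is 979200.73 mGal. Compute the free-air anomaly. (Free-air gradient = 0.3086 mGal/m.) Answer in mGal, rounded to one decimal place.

Free-air correction = 0.3086 × 179.0 = 55.24 mGal
Free-air anomaly = 979301.39 − 979200.73 + (55.24) = 155.90 mGal

155.9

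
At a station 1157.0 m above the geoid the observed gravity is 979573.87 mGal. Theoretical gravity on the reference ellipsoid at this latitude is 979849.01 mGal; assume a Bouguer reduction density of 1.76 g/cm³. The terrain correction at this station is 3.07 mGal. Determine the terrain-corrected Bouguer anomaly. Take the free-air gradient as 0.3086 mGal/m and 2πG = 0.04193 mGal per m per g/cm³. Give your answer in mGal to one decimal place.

-0.4

Free-air correction = 0.3086 × 1157.0 = 357.05 mGal
Free-air anomaly = 979573.87 − 979849.01 + (357.05) = 81.91 mGal
Bouguer slab correction = 0.04193 × 1.76 × 1157.0 = 85.38 mGal
Simple Bouguer anomaly = 81.91 − (85.38) = -3.47 mGal
Complete Bouguer anomaly = -3.47 + 3.07 = -0.40 mGal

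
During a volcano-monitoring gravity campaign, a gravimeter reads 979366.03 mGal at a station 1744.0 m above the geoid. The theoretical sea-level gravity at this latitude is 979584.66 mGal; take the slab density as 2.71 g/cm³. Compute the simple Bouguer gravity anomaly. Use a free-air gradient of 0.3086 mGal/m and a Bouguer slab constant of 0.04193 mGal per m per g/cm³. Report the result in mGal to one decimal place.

Free-air correction = 0.3086 × 1744.0 = 538.20 mGal
Free-air anomaly = 979366.03 − 979584.66 + (538.20) = 319.57 mGal
Bouguer slab correction = 0.04193 × 2.71 × 1744.0 = 198.17 mGal
Simple Bouguer anomaly = 319.57 − (198.17) = 121.40 mGal

121.4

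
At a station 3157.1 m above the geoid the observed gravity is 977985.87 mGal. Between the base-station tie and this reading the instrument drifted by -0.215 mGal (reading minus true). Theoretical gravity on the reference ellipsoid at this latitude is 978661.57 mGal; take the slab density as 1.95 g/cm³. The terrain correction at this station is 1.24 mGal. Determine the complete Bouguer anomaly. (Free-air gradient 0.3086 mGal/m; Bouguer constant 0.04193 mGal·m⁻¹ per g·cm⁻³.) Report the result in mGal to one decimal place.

Drift-corrected reading = 977985.87 − (-0.215) = 977986.085 mGal
Free-air correction = 0.3086 × 3157.1 = 974.28 mGal
Free-air anomaly = 977986.085 − 978661.57 + (974.28) = 298.795 mGal
Bouguer slab correction = 0.04193 × 1.95 × 3157.1 = 258.14 mGal
Simple Bouguer anomaly = 298.795 − (258.14) = 40.655 mGal
Complete Bouguer anomaly = 40.655 + 1.24 = 41.895 mGal

41.9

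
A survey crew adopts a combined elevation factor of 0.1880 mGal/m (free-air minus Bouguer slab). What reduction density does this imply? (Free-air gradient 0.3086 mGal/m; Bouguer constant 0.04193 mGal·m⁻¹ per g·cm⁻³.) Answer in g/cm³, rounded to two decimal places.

0.1880 = 0.3086 − 0.04193 × ρ
ρ = (0.3086 − 0.1880) / 0.04193 = 2.88 g/cm³

2.88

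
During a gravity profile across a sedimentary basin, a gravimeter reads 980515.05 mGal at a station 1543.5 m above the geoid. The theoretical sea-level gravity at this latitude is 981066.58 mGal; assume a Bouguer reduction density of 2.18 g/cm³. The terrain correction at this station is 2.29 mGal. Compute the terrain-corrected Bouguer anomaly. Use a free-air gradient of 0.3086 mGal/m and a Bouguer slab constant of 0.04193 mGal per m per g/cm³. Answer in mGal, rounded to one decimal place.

-214.0

Free-air correction = 0.3086 × 1543.5 = 476.32 mGal
Free-air anomaly = 980515.05 − 981066.58 + (476.32) = -75.21 mGal
Bouguer slab correction = 0.04193 × 2.18 × 1543.5 = 141.09 mGal
Simple Bouguer anomaly = -75.21 − (141.09) = -216.30 mGal
Complete Bouguer anomaly = -216.30 + 2.29 = -214.01 mGal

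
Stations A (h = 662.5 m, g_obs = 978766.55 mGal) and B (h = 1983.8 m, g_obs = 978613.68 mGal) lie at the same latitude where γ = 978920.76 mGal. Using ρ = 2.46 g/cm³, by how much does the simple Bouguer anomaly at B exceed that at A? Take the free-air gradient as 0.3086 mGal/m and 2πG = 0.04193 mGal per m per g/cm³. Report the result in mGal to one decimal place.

Δg_SB(A) = 978766.55 − 978920.76 + 0.3086×662.5 − 0.04193×2.46×662.5 = -18.10 mGal
Δg_SB(B) = 978613.68 − 978920.76 + 0.3086×1983.8 − 0.04193×2.46×1983.8 = 100.50 mGal
Difference = 100.50 − (-18.10) = 118.60 mGal

118.6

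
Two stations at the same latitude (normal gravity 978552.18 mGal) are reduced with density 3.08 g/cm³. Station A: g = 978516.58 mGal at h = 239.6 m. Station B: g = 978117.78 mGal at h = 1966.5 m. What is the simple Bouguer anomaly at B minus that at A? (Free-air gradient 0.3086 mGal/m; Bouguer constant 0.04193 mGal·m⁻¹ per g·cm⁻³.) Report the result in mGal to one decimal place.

Δg_SB(A) = 978516.58 − 978552.18 + 0.3086×239.6 − 0.04193×3.08×239.6 = 7.40 mGal
Δg_SB(B) = 978117.78 − 978552.18 + 0.3086×1966.5 − 0.04193×3.08×1966.5 = -81.50 mGal
Difference = -81.50 − (7.40) = -88.90 mGal

-88.9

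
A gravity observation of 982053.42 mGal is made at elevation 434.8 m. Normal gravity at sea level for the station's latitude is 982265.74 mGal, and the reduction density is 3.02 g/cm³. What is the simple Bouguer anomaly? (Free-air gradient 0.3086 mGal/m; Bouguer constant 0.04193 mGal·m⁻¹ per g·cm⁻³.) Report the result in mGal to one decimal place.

Free-air correction = 0.3086 × 434.8 = 134.18 mGal
Free-air anomaly = 982053.42 − 982265.74 + (134.18) = -78.14 mGal
Bouguer slab correction = 0.04193 × 3.02 × 434.8 = 55.06 mGal
Simple Bouguer anomaly = -78.14 − (55.06) = -133.20 mGal

-133.2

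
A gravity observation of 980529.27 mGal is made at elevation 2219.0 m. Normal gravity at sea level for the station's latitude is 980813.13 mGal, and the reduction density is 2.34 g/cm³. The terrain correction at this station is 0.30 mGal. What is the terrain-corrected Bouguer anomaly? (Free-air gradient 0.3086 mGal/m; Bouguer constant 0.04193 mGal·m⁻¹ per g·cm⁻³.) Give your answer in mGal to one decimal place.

Free-air correction = 0.3086 × 2219.0 = 684.78 mGal
Free-air anomaly = 980529.27 − 980813.13 + (684.78) = 400.92 mGal
Bouguer slab correction = 0.04193 × 2.34 × 2219.0 = 217.72 mGal
Simple Bouguer anomaly = 400.92 − (217.72) = 183.20 mGal
Complete Bouguer anomaly = 183.20 + 0.30 = 183.50 mGal

183.5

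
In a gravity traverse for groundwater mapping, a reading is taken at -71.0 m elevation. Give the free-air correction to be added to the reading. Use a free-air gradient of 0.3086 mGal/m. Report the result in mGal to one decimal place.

-21.9

Free-air correction = 0.3086 × -71.0 = -21.9 mGal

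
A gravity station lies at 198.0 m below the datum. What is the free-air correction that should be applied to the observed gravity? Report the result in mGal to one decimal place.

Free-air correction = 0.3086 × -198.0 = -61.1 mGal

-61.1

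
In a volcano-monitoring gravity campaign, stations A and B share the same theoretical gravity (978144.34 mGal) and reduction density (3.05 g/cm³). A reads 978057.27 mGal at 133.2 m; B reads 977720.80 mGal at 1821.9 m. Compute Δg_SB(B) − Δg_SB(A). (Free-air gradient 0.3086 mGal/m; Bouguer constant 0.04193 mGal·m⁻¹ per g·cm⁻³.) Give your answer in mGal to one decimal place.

Δg_SB(A) = 978057.27 − 978144.34 + 0.3086×133.2 − 0.04193×3.05×133.2 = -63.00 mGal
Δg_SB(B) = 977720.80 − 978144.34 + 0.3086×1821.9 − 0.04193×3.05×1821.9 = -94.30 mGal
Difference = -94.30 − (-63.00) = -31.30 mGal

-31.3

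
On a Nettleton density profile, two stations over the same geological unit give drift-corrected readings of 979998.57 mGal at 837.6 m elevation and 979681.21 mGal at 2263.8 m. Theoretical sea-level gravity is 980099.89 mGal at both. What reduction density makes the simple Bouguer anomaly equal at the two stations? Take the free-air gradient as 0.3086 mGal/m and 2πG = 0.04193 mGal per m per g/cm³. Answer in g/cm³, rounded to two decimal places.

Δg_obs = 979681.21 − 979998.57 = -317.36 mGal over Δh = 2263.8 − 837.6 = 1426.2 m
Equal Bouguer anomalies ⇒ Δg_obs + (0.3086 − 0.04193ρ)·Δh = 0
0.3086 − 0.04193ρ = −Δg_obs/Δh = 0.22252
ρ = (0.3086 − 0.22252) / 0.04193 = 2.05 g/cm³

2.05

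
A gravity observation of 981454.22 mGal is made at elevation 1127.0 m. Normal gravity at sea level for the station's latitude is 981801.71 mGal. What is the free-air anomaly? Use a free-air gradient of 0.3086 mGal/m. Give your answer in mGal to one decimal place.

0.3

Free-air correction = 0.3086 × 1127.0 = 347.79 mGal
Free-air anomaly = 981454.22 − 981801.71 + (347.79) = 0.30 mGal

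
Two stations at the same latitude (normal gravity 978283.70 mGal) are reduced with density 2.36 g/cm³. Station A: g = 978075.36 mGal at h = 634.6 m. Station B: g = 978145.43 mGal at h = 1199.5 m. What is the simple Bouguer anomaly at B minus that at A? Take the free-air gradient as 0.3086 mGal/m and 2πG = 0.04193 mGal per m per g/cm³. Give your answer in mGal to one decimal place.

188.5

Δg_SB(A) = 978075.36 − 978283.70 + 0.3086×634.6 − 0.04193×2.36×634.6 = -75.30 mGal
Δg_SB(B) = 978145.43 − 978283.70 + 0.3086×1199.5 − 0.04193×2.36×1199.5 = 113.20 mGal
Difference = 113.20 − (-75.30) = 188.50 mGal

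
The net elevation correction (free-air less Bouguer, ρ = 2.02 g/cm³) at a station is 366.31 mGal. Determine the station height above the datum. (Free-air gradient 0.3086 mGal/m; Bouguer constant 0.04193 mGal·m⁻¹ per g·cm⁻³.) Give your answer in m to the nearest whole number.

1636

Combined gradient = 0.3086 − 0.04193 × 2.02 = 0.2239014 mGal/m
h = 366.31 / 0.2239014 = 1636.03 m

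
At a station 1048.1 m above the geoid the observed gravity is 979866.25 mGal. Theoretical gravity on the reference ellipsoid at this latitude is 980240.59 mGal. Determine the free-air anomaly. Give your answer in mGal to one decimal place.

-50.9

Free-air correction = 0.3086 × 1048.1 = 323.44 mGal
Free-air anomaly = 979866.25 − 980240.59 + (323.44) = -50.90 mGal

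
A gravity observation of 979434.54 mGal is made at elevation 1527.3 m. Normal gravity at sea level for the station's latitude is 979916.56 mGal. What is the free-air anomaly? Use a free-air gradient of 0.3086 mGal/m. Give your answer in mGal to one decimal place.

-10.7

Free-air correction = 0.3086 × 1527.3 = 471.32 mGal
Free-air anomaly = 979434.54 − 979916.56 + (471.32) = -10.70 mGal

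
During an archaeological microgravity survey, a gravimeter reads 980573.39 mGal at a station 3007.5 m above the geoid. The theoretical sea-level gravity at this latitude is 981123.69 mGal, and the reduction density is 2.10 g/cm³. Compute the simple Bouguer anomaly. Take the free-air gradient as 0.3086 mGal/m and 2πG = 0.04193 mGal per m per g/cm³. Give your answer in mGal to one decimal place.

113.0

Free-air correction = 0.3086 × 3007.5 = 928.11 mGal
Free-air anomaly = 980573.39 − 981123.69 + (928.11) = 377.81 mGal
Bouguer slab correction = 0.04193 × 2.10 × 3007.5 = 264.82 mGal
Simple Bouguer anomaly = 377.81 − (264.82) = 112.99 mGal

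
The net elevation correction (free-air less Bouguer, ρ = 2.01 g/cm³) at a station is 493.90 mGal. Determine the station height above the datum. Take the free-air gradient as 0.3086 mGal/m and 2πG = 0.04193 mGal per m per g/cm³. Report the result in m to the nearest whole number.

Combined gradient = 0.3086 − 0.04193 × 2.01 = 0.2243207 mGal/m
h = 493.90 / 0.2243207 = 2201.76 m

2202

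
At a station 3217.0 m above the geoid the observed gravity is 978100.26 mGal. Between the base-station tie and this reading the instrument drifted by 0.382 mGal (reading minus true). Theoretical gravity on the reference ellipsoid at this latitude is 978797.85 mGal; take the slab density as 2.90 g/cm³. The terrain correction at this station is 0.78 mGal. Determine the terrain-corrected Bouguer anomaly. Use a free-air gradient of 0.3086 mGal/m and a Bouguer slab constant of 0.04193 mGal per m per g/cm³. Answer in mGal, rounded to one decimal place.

Drift-corrected reading = 978100.26 − (0.382) = 978099.878 mGal
Free-air correction = 0.3086 × 3217.0 = 992.77 mGal
Free-air anomaly = 978099.878 − 978797.85 + (992.77) = 294.798 mGal
Bouguer slab correction = 0.04193 × 2.90 × 3217.0 = 391.18 mGal
Simple Bouguer anomaly = 294.798 − (391.18) = -96.382 mGal
Complete Bouguer anomaly = -96.382 + 0.78 = -95.602 mGal

-95.6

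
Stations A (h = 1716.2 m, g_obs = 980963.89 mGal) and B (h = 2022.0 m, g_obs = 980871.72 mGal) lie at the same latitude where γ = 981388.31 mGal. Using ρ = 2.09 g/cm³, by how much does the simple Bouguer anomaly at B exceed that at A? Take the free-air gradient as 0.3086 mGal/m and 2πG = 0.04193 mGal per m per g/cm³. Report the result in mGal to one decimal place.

-24.6

Δg_SB(A) = 980963.89 − 981388.31 + 0.3086×1716.2 − 0.04193×2.09×1716.2 = -45.20 mGal
Δg_SB(B) = 980871.72 − 981388.31 + 0.3086×2022.0 − 0.04193×2.09×2022.0 = -69.80 mGal
Difference = -69.80 − (-45.20) = -24.60 mGal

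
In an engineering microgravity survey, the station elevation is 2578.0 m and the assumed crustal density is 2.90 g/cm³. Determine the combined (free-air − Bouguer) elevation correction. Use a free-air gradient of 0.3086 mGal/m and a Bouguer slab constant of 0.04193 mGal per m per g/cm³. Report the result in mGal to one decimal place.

482.1

Combined gradient = 0.3086 − 0.04193 × 2.90 = 0.1870030 mGal/m
Combined elevation correction = 0.1870030 × 2578.0 = 482.1 mGal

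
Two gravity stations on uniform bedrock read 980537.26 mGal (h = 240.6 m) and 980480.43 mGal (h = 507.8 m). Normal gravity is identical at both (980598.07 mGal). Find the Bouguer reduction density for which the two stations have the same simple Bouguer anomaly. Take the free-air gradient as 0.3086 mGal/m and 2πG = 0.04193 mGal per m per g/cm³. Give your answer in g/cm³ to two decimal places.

Δg_obs = 980480.43 − 980537.26 = -56.83 mGal over Δh = 507.8 − 240.6 = 267.2 m
Equal Bouguer anomalies ⇒ Δg_obs + (0.3086 − 0.04193ρ)·Δh = 0
0.3086 − 0.04193ρ = −Δg_obs/Δh = 0.21269
ρ = (0.3086 − 0.21269) / 0.04193 = 2.29 g/cm³

2.29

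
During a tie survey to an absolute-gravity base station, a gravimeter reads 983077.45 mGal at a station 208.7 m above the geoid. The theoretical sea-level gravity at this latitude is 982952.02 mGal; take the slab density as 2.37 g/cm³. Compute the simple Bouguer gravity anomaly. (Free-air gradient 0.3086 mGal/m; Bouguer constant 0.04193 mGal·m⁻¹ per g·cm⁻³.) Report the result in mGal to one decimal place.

Free-air correction = 0.3086 × 208.7 = 64.40 mGal
Free-air anomaly = 983077.45 − 982952.02 + (64.40) = 189.83 mGal
Bouguer slab correction = 0.04193 × 2.37 × 208.7 = 20.74 mGal
Simple Bouguer anomaly = 189.83 − (20.74) = 169.09 mGal

169.1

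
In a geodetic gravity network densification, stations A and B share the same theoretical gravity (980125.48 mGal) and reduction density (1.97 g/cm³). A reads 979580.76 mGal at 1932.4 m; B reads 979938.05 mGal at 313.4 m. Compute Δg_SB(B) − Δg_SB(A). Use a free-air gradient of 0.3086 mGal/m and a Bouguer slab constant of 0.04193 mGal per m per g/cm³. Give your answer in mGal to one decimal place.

Δg_SB(A) = 979580.76 − 980125.48 + 0.3086×1932.4 − 0.04193×1.97×1932.4 = -108.00 mGal
Δg_SB(B) = 979938.05 − 980125.48 + 0.3086×313.4 − 0.04193×1.97×313.4 = -116.60 mGal
Difference = -116.60 − (-108.00) = -8.60 mGal

-8.6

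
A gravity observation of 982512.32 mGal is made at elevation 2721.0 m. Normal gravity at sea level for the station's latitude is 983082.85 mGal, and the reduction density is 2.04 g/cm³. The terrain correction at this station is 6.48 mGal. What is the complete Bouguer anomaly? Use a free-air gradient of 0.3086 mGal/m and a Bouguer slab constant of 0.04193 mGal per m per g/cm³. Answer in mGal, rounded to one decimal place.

Free-air correction = 0.3086 × 2721.0 = 839.70 mGal
Free-air anomaly = 982512.32 − 983082.85 + (839.70) = 269.17 mGal
Bouguer slab correction = 0.04193 × 2.04 × 2721.0 = 232.75 mGal
Simple Bouguer anomaly = 269.17 − (232.75) = 36.42 mGal
Complete Bouguer anomaly = 36.42 + 6.48 = 42.90 mGal

42.9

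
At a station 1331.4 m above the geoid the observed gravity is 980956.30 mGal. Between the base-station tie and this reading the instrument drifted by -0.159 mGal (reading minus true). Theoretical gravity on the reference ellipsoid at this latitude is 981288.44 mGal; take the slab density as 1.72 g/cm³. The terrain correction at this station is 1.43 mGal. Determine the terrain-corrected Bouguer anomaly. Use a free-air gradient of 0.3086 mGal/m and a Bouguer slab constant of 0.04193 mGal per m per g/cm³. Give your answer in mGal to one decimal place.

-15.7

Drift-corrected reading = 980956.30 − (-0.159) = 980956.459 mGal
Free-air correction = 0.3086 × 1331.4 = 410.87 mGal
Free-air anomaly = 980956.459 − 981288.44 + (410.87) = 78.889 mGal
Bouguer slab correction = 0.04193 × 1.72 × 1331.4 = 96.02 mGal
Simple Bouguer anomaly = 78.889 − (96.02) = -17.131 mGal
Complete Bouguer anomaly = -17.131 + 1.43 = -15.701 mGal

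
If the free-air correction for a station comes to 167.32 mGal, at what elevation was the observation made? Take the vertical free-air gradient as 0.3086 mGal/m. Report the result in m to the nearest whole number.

h = 167.32 / 0.3086 = 542.19 m

542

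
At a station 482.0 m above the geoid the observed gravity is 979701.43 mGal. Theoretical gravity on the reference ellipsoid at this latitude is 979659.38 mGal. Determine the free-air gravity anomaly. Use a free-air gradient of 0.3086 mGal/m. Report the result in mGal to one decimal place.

190.8

Free-air correction = 0.3086 × 482.0 = 148.75 mGal
Free-air anomaly = 979701.43 − 979659.38 + (148.75) = 190.80 mGal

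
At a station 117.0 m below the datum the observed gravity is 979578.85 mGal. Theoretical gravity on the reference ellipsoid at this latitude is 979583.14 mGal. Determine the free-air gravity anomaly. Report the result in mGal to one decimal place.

-40.4

Free-air correction = 0.3086 × -117.0 = -36.11 mGal
Free-air anomaly = 979578.85 − 979583.14 + (-36.11) = -40.40 mGal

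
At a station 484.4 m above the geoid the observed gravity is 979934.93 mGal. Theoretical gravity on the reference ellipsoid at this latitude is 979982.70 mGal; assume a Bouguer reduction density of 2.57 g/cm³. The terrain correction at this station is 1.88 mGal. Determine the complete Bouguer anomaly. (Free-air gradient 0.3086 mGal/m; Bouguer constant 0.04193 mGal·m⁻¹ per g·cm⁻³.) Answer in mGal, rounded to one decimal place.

51.4

Free-air correction = 0.3086 × 484.4 = 149.49 mGal
Free-air anomaly = 979934.93 − 979982.70 + (149.49) = 101.72 mGal
Bouguer slab correction = 0.04193 × 2.57 × 484.4 = 52.20 mGal
Simple Bouguer anomaly = 101.72 − (52.20) = 49.52 mGal
Complete Bouguer anomaly = 49.52 + 1.88 = 51.40 mGal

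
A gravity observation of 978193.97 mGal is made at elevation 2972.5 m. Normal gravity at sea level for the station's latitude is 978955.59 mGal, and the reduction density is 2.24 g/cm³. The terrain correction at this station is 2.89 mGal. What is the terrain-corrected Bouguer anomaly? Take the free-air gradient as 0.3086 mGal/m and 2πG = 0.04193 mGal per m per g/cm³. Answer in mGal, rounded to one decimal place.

-120.6

Free-air correction = 0.3086 × 2972.5 = 917.31 mGal
Free-air anomaly = 978193.97 − 978955.59 + (917.31) = 155.69 mGal
Bouguer slab correction = 0.04193 × 2.24 × 2972.5 = 279.19 mGal
Simple Bouguer anomaly = 155.69 − (279.19) = -123.50 mGal
Complete Bouguer anomaly = -123.50 + 2.89 = -120.61 mGal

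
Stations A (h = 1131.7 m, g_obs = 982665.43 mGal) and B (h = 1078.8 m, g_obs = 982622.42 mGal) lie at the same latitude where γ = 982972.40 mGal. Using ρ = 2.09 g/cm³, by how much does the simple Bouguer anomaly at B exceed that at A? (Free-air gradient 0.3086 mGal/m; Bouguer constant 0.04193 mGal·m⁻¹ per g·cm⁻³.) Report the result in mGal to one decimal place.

Δg_SB(A) = 982665.43 − 982972.40 + 0.3086×1131.7 − 0.04193×2.09×1131.7 = -56.90 mGal
Δg_SB(B) = 982622.42 − 982972.40 + 0.3086×1078.8 − 0.04193×2.09×1078.8 = -111.60 mGal
Difference = -111.60 − (-56.90) = -54.70 mGal

-54.7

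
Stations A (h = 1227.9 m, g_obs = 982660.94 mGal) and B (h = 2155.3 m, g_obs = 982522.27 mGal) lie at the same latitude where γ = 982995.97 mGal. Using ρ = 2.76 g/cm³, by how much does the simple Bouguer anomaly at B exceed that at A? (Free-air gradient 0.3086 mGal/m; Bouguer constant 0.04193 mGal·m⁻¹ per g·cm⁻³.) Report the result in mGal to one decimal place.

40.2

Δg_SB(A) = 982660.94 − 982995.97 + 0.3086×1227.9 − 0.04193×2.76×1227.9 = -98.20 mGal
Δg_SB(B) = 982522.27 − 982995.97 + 0.3086×2155.3 − 0.04193×2.76×2155.3 = -58.00 mGal
Difference = -58.00 − (-98.20) = 40.20 mGal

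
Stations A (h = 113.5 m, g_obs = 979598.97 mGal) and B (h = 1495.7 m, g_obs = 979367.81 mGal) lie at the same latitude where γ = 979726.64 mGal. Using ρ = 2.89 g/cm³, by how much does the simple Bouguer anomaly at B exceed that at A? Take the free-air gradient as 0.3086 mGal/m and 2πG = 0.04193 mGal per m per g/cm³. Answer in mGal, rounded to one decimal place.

Δg_SB(A) = 979598.97 − 979726.64 + 0.3086×113.5 − 0.04193×2.89×113.5 = -106.40 mGal
Δg_SB(B) = 979367.81 − 979726.64 + 0.3086×1495.7 − 0.04193×2.89×1495.7 = -78.50 mGal
Difference = -78.50 − (-106.40) = 27.90 mGal

27.9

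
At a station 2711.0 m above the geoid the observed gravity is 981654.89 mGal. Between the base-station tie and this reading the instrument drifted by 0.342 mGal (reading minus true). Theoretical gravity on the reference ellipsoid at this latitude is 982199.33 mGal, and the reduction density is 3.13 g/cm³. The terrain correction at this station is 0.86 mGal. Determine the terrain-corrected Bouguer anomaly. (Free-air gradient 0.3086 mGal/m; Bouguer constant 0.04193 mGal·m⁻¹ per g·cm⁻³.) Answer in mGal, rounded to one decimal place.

Drift-corrected reading = 981654.89 − (0.342) = 981654.548 mGal
Free-air correction = 0.3086 × 2711.0 = 836.61 mGal
Free-air anomaly = 981654.548 − 982199.33 + (836.61) = 291.828 mGal
Bouguer slab correction = 0.04193 × 3.13 × 2711.0 = 355.79 mGal
Simple Bouguer anomaly = 291.828 − (355.79) = -63.962 mGal
Complete Bouguer anomaly = -63.962 + 0.86 = -63.102 mGal

-63.1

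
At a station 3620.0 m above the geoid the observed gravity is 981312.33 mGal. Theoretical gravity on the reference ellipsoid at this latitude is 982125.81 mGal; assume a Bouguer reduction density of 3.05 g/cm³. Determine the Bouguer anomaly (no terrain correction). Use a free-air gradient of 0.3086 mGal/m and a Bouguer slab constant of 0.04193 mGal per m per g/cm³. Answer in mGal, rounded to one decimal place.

Free-air correction = 0.3086 × 3620.0 = 1117.13 mGal
Free-air anomaly = 981312.33 − 982125.81 + (1117.13) = 303.65 mGal
Bouguer slab correction = 0.04193 × 3.05 × 3620.0 = 462.95 mGal
Simple Bouguer anomaly = 303.65 − (462.95) = -159.30 mGal

-159.3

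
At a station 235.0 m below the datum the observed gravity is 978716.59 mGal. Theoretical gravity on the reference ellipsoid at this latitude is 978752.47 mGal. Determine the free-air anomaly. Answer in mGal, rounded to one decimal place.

-108.4

Free-air correction = 0.3086 × -235.0 = -72.52 mGal
Free-air anomaly = 978716.59 − 978752.47 + (-72.52) = -108.40 mGal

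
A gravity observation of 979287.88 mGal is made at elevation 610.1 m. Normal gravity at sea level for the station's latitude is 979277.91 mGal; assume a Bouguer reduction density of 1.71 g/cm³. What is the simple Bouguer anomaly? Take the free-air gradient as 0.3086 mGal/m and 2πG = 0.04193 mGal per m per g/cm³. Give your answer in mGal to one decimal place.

154.5

Free-air correction = 0.3086 × 610.1 = 188.28 mGal
Free-air anomaly = 979287.88 − 979277.91 + (188.28) = 198.25 mGal
Bouguer slab correction = 0.04193 × 1.71 × 610.1 = 43.74 mGal
Simple Bouguer anomaly = 198.25 − (43.74) = 154.51 mGal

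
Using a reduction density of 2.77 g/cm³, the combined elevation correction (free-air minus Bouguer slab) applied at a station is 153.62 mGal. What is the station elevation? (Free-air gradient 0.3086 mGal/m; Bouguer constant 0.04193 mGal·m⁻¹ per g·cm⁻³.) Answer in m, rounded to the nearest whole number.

798

Combined gradient = 0.3086 − 0.04193 × 2.77 = 0.1924539 mGal/m
h = 153.62 / 0.1924539 = 798.22 m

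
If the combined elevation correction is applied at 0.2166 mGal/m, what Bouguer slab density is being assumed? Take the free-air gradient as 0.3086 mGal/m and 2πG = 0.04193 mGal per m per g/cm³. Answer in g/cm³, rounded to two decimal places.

2.19

0.2166 = 0.3086 − 0.04193 × ρ
ρ = (0.3086 − 0.2166) / 0.04193 = 2.19 g/cm³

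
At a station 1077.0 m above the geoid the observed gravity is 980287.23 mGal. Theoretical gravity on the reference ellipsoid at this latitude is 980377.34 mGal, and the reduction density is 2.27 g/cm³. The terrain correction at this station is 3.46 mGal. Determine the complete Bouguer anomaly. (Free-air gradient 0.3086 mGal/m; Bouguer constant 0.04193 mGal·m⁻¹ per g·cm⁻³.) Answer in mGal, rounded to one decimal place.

143.2

Free-air correction = 0.3086 × 1077.0 = 332.36 mGal
Free-air anomaly = 980287.23 − 980377.34 + (332.36) = 242.25 mGal
Bouguer slab correction = 0.04193 × 2.27 × 1077.0 = 102.51 mGal
Simple Bouguer anomaly = 242.25 − (102.51) = 139.74 mGal
Complete Bouguer anomaly = 139.74 + 3.46 = 143.20 mGal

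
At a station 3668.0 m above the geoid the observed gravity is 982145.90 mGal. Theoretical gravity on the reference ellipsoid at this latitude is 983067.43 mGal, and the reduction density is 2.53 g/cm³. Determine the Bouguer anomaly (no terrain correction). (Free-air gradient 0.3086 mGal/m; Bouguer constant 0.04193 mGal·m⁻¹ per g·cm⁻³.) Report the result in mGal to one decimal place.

Free-air correction = 0.3086 × 3668.0 = 1131.94 mGal
Free-air anomaly = 982145.90 − 983067.43 + (1131.94) = 210.41 mGal
Bouguer slab correction = 0.04193 × 2.53 × 3668.0 = 389.11 mGal
Simple Bouguer anomaly = 210.41 − (389.11) = -178.70 mGal

-178.7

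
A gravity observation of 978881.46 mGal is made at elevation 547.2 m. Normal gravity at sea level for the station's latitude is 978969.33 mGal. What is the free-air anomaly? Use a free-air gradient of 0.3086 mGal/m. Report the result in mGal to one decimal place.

Free-air correction = 0.3086 × 547.2 = 168.87 mGal
Free-air anomaly = 978881.46 − 978969.33 + (168.87) = 81.00 mGal

81.0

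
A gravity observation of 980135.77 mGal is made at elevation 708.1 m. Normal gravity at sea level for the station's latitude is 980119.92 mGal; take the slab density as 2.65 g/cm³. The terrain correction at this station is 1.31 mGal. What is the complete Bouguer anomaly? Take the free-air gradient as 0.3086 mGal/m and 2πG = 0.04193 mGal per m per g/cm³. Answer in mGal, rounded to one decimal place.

157.0

Free-air correction = 0.3086 × 708.1 = 218.52 mGal
Free-air anomaly = 980135.77 − 980119.92 + (218.52) = 234.37 mGal
Bouguer slab correction = 0.04193 × 2.65 × 708.1 = 78.68 mGal
Simple Bouguer anomaly = 234.37 − (78.68) = 155.69 mGal
Complete Bouguer anomaly = 155.69 + 1.31 = 157.00 mGal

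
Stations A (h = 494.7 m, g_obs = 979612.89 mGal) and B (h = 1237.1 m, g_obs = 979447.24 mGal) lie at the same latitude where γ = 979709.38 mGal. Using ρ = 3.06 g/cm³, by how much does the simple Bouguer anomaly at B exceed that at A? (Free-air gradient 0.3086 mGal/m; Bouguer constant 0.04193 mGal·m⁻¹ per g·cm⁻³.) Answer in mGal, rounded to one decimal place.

-31.8

Δg_SB(A) = 979612.89 − 979709.38 + 0.3086×494.7 − 0.04193×3.06×494.7 = -7.30 mGal
Δg_SB(B) = 979447.24 − 979709.38 + 0.3086×1237.1 − 0.04193×3.06×1237.1 = -39.10 mGal
Difference = -39.10 − (-7.30) = -31.80 mGal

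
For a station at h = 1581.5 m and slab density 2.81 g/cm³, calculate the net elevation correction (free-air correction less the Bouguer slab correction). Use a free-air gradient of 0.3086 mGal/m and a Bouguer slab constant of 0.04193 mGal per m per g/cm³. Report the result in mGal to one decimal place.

301.7

Combined gradient = 0.3086 − 0.04193 × 2.81 = 0.1907767 mGal/m
Combined elevation correction = 0.1907767 × 1581.5 = 301.7 mGal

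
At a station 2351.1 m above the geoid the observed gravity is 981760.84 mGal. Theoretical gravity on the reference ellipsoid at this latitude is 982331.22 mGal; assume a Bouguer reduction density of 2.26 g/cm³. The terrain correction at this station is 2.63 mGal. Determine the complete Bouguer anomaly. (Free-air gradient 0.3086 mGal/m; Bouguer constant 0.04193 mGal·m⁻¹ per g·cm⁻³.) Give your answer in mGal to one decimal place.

Free-air correction = 0.3086 × 2351.1 = 725.55 mGal
Free-air anomaly = 981760.84 − 982331.22 + (725.55) = 155.17 mGal
Bouguer slab correction = 0.04193 × 2.26 × 2351.1 = 222.79 mGal
Simple Bouguer anomaly = 155.17 − (222.79) = -67.62 mGal
Complete Bouguer anomaly = -67.62 + 2.63 = -64.99 mGal

-65.0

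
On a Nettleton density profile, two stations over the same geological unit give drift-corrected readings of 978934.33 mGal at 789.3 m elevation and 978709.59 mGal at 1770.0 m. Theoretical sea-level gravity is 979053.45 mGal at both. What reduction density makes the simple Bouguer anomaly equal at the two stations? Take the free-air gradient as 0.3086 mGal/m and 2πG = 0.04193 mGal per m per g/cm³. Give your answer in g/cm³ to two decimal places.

1.89

Δg_obs = 978709.59 − 978934.33 = -224.74 mGal over Δh = 1770.0 − 789.3 = 980.7 m
Equal Bouguer anomalies ⇒ Δg_obs + (0.3086 − 0.04193ρ)·Δh = 0
0.3086 − 0.04193ρ = −Δg_obs/Δh = 0.22916
ρ = (0.3086 − 0.22916) / 0.04193 = 1.89 g/cm³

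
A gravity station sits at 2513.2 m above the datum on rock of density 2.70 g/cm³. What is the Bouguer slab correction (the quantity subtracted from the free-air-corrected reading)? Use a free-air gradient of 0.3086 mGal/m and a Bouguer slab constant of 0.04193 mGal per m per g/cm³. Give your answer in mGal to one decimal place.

Bouguer slab correction = 0.04193 × 2.70 × 2513.2 = 284.5 mGal

284.5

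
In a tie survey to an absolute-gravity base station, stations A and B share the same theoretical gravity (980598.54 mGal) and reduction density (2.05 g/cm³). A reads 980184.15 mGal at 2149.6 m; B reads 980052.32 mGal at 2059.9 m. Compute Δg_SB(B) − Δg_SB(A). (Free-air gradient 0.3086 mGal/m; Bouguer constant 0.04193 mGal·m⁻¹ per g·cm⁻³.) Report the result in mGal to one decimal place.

-151.8

Δg_SB(A) = 980184.15 − 980598.54 + 0.3086×2149.6 − 0.04193×2.05×2149.6 = 64.20 mGal
Δg_SB(B) = 980052.32 − 980598.54 + 0.3086×2059.9 − 0.04193×2.05×2059.9 = -87.60 mGal
Difference = -87.60 − (64.20) = -151.80 mGal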